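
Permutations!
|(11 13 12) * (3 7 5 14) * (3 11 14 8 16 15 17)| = |(3 7 5 8 16 15 17)(11 13 12 14)| = 28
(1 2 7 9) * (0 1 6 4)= (0 1 2 7 9 6 4)= [1, 2, 7, 3, 0, 5, 4, 9, 8, 6]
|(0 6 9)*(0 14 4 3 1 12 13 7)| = |(0 6 9 14 4 3 1 12 13 7)| = 10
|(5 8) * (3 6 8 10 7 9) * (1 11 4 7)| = 10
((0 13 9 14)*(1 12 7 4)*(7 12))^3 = (0 14 9 13) = [14, 1, 2, 3, 4, 5, 6, 7, 8, 13, 10, 11, 12, 0, 9]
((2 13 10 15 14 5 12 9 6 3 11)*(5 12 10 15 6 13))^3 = (2 6)(3 5)(9 14 13 12 15)(10 11) = [0, 1, 6, 5, 4, 3, 2, 7, 8, 14, 11, 10, 15, 12, 13, 9]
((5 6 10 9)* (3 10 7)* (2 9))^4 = (2 7 9 3 5 10 6) = [0, 1, 7, 5, 4, 10, 2, 9, 8, 3, 6]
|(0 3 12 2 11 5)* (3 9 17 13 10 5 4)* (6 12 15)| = 42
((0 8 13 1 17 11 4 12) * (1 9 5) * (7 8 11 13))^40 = (17) = [0, 1, 2, 3, 4, 5, 6, 7, 8, 9, 10, 11, 12, 13, 14, 15, 16, 17]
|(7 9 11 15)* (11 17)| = |(7 9 17 11 15)| = 5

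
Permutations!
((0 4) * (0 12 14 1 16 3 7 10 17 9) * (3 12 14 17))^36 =(0 16)(1 9)(4 12)(14 17) =[16, 9, 2, 3, 12, 5, 6, 7, 8, 1, 10, 11, 4, 13, 17, 15, 0, 14]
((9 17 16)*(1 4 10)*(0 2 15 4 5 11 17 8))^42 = (0 5)(1 8)(2 11)(4 16)(9 10)(15 17) = [5, 8, 11, 3, 16, 0, 6, 7, 1, 10, 9, 2, 12, 13, 14, 17, 4, 15]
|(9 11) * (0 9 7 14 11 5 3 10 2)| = |(0 9 5 3 10 2)(7 14 11)| = 6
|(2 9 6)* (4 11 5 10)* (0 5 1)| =|(0 5 10 4 11 1)(2 9 6)| =6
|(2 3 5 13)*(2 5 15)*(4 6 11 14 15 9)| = 8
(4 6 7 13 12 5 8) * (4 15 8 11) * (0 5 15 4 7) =(0 5 11 7 13 12 15 8 4 6) =[5, 1, 2, 3, 6, 11, 0, 13, 4, 9, 10, 7, 15, 12, 14, 8]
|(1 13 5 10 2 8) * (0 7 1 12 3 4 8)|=28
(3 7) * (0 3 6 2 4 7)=(0 3)(2 4 7 6)=[3, 1, 4, 0, 7, 5, 2, 6]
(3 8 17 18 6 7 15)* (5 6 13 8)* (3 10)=[0, 1, 2, 5, 4, 6, 7, 15, 17, 9, 3, 11, 12, 8, 14, 10, 16, 18, 13]=(3 5 6 7 15 10)(8 17 18 13)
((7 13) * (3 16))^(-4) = (16) = [0, 1, 2, 3, 4, 5, 6, 7, 8, 9, 10, 11, 12, 13, 14, 15, 16]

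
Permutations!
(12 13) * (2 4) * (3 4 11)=(2 11 3 4)(12 13)=[0, 1, 11, 4, 2, 5, 6, 7, 8, 9, 10, 3, 13, 12]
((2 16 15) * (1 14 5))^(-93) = (16) = [0, 1, 2, 3, 4, 5, 6, 7, 8, 9, 10, 11, 12, 13, 14, 15, 16]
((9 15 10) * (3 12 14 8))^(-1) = (3 8 14 12)(9 10 15) = [0, 1, 2, 8, 4, 5, 6, 7, 14, 10, 15, 11, 3, 13, 12, 9]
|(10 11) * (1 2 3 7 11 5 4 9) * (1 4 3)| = |(1 2)(3 7 11 10 5)(4 9)| = 10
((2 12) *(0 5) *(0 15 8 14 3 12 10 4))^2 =(0 15 14 12 10)(2 4 5 8 3) =[15, 1, 4, 2, 5, 8, 6, 7, 3, 9, 0, 11, 10, 13, 12, 14]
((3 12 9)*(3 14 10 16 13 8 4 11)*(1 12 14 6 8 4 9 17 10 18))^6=(1 4 12 11 17 3 10 14 16 18 13)=[0, 4, 2, 10, 12, 5, 6, 7, 8, 9, 14, 17, 11, 1, 16, 15, 18, 3, 13]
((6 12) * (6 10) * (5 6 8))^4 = (5 8 10 12 6) = [0, 1, 2, 3, 4, 8, 5, 7, 10, 9, 12, 11, 6]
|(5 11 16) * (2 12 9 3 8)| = |(2 12 9 3 8)(5 11 16)| = 15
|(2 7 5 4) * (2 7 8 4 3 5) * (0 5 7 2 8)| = 7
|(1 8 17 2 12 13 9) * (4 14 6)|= |(1 8 17 2 12 13 9)(4 14 6)|= 21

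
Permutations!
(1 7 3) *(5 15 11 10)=(1 7 3)(5 15 11 10)=[0, 7, 2, 1, 4, 15, 6, 3, 8, 9, 5, 10, 12, 13, 14, 11]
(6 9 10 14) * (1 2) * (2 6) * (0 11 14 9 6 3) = (0 11 14 2 1 3)(9 10) = [11, 3, 1, 0, 4, 5, 6, 7, 8, 10, 9, 14, 12, 13, 2]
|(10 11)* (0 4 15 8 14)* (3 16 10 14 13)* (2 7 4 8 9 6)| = 24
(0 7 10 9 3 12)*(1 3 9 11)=(0 7 10 11 1 3 12)=[7, 3, 2, 12, 4, 5, 6, 10, 8, 9, 11, 1, 0]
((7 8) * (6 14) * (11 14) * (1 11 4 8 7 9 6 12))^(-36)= (14)= [0, 1, 2, 3, 4, 5, 6, 7, 8, 9, 10, 11, 12, 13, 14]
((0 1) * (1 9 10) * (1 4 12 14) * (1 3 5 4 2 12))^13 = [2, 10, 3, 1, 9, 0, 6, 7, 8, 12, 14, 11, 5, 13, 4] = (0 2 3 1 10 14 4 9 12 5)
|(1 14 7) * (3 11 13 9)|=|(1 14 7)(3 11 13 9)|=12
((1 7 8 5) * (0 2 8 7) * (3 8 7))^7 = (8) = [0, 1, 2, 3, 4, 5, 6, 7, 8]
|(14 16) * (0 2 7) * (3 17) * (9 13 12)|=6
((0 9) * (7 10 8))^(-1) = (0 9)(7 8 10) = [9, 1, 2, 3, 4, 5, 6, 8, 10, 0, 7]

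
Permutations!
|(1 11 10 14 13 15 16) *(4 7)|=|(1 11 10 14 13 15 16)(4 7)|=14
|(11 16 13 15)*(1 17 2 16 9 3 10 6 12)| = |(1 17 2 16 13 15 11 9 3 10 6 12)| = 12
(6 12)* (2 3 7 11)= (2 3 7 11)(6 12)= [0, 1, 3, 7, 4, 5, 12, 11, 8, 9, 10, 2, 6]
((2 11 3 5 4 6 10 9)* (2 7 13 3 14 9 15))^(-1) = [0, 1, 15, 13, 5, 3, 4, 9, 8, 14, 6, 2, 12, 7, 11, 10] = (2 15 10 6 4 5 3 13 7 9 14 11)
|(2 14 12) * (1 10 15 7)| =|(1 10 15 7)(2 14 12)| =12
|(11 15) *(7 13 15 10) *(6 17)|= 10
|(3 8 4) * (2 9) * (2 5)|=3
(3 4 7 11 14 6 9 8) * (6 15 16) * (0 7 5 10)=(0 7 11 14 15 16 6 9 8 3 4 5 10)=[7, 1, 2, 4, 5, 10, 9, 11, 3, 8, 0, 14, 12, 13, 15, 16, 6]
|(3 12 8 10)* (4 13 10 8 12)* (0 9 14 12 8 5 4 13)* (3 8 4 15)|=|(0 9 14 12 4)(3 13 10 8 5 15)|=30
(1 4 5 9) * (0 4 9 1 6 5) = (0 4)(1 9 6 5) = [4, 9, 2, 3, 0, 1, 5, 7, 8, 6]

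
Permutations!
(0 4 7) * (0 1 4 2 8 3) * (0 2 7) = (0 7 1 4)(2 8 3) = [7, 4, 8, 2, 0, 5, 6, 1, 3]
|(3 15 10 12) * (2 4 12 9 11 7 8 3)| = |(2 4 12)(3 15 10 9 11 7 8)| = 21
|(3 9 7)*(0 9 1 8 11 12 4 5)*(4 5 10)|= 18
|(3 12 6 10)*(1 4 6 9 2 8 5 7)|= 11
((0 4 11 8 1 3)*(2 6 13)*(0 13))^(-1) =(0 6 2 13 3 1 8 11 4) =[6, 8, 13, 1, 0, 5, 2, 7, 11, 9, 10, 4, 12, 3]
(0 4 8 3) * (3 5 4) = (0 3)(4 8 5) = [3, 1, 2, 0, 8, 4, 6, 7, 5]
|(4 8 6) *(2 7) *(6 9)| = 4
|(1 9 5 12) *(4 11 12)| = 6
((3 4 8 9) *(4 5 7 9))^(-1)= (3 9 7 5)(4 8)= [0, 1, 2, 9, 8, 3, 6, 5, 4, 7]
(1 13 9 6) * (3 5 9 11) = (1 13 11 3 5 9 6) = [0, 13, 2, 5, 4, 9, 1, 7, 8, 6, 10, 3, 12, 11]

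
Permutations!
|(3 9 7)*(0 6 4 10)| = 12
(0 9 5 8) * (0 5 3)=(0 9 3)(5 8)=[9, 1, 2, 0, 4, 8, 6, 7, 5, 3]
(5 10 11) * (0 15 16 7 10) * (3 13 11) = [15, 1, 2, 13, 4, 0, 6, 10, 8, 9, 3, 5, 12, 11, 14, 16, 7] = (0 15 16 7 10 3 13 11 5)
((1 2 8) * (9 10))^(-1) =[0, 8, 1, 3, 4, 5, 6, 7, 2, 10, 9] =(1 8 2)(9 10)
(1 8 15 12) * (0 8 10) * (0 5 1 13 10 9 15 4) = (0 8 4)(1 9 15 12 13 10 5) = [8, 9, 2, 3, 0, 1, 6, 7, 4, 15, 5, 11, 13, 10, 14, 12]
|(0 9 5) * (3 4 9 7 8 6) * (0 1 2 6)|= 21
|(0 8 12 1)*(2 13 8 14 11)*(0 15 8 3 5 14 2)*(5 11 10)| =60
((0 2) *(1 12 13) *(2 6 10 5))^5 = (1 13 12) = [0, 13, 2, 3, 4, 5, 6, 7, 8, 9, 10, 11, 1, 12]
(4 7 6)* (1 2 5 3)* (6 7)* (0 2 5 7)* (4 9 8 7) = (0 2 4 6 9 8 7)(1 5 3) = [2, 5, 4, 1, 6, 3, 9, 0, 7, 8]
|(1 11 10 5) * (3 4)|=|(1 11 10 5)(3 4)|=4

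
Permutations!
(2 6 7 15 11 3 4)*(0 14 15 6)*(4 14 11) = (0 11 3 14 15 4 2)(6 7) = [11, 1, 0, 14, 2, 5, 7, 6, 8, 9, 10, 3, 12, 13, 15, 4]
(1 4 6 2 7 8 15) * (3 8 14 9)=(1 4 6 2 7 14 9 3 8 15)=[0, 4, 7, 8, 6, 5, 2, 14, 15, 3, 10, 11, 12, 13, 9, 1]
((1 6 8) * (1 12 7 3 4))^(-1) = [0, 4, 2, 7, 3, 5, 1, 12, 6, 9, 10, 11, 8] = (1 4 3 7 12 8 6)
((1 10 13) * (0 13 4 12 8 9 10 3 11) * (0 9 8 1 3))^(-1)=[1, 12, 2, 13, 10, 5, 6, 7, 8, 11, 9, 3, 4, 0]=(0 1 12 4 10 9 11 3 13)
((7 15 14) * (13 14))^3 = (7 14 13 15) = [0, 1, 2, 3, 4, 5, 6, 14, 8, 9, 10, 11, 12, 15, 13, 7]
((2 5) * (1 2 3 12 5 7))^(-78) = (12) = [0, 1, 2, 3, 4, 5, 6, 7, 8, 9, 10, 11, 12]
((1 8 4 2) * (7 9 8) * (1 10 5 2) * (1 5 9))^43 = [0, 7, 10, 3, 5, 2, 6, 1, 4, 8, 9] = (1 7)(2 10 9 8 4 5)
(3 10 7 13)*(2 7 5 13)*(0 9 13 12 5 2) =(0 9 13 3 10 2 7)(5 12) =[9, 1, 7, 10, 4, 12, 6, 0, 8, 13, 2, 11, 5, 3]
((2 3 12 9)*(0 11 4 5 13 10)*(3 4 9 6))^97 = (0 11 9 2 4 5 13 10)(3 12 6) = [11, 1, 4, 12, 5, 13, 3, 7, 8, 2, 0, 9, 6, 10]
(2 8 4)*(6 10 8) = (2 6 10 8 4) = [0, 1, 6, 3, 2, 5, 10, 7, 4, 9, 8]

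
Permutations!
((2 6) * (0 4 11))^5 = (0 11 4)(2 6) = [11, 1, 6, 3, 0, 5, 2, 7, 8, 9, 10, 4]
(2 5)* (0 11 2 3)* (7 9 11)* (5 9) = (0 7 5 3)(2 9 11) = [7, 1, 9, 0, 4, 3, 6, 5, 8, 11, 10, 2]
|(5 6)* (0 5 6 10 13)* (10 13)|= 3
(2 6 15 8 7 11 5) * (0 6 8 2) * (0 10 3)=(0 6 15 2 8 7 11 5 10 3)=[6, 1, 8, 0, 4, 10, 15, 11, 7, 9, 3, 5, 12, 13, 14, 2]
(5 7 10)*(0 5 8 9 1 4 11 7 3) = [5, 4, 2, 0, 11, 3, 6, 10, 9, 1, 8, 7] = (0 5 3)(1 4 11 7 10 8 9)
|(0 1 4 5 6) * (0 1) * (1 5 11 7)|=4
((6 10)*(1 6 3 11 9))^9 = [0, 3, 2, 1, 4, 5, 11, 7, 8, 10, 9, 6] = (1 3)(6 11)(9 10)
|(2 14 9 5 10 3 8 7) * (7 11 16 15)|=|(2 14 9 5 10 3 8 11 16 15 7)|=11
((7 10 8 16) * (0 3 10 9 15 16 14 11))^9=(0 8)(3 14)(7 9 15 16)(10 11)=[8, 1, 2, 14, 4, 5, 6, 9, 0, 15, 11, 10, 12, 13, 3, 16, 7]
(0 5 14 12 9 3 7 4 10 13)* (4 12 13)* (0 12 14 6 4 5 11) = (0 11)(3 7 14 13 12 9)(4 10 5 6) = [11, 1, 2, 7, 10, 6, 4, 14, 8, 3, 5, 0, 9, 12, 13]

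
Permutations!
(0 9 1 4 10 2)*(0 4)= (0 9 1)(2 4 10)= [9, 0, 4, 3, 10, 5, 6, 7, 8, 1, 2]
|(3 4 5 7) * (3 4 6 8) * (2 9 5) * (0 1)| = 30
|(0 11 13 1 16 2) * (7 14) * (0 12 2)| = |(0 11 13 1 16)(2 12)(7 14)| = 10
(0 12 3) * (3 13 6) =(0 12 13 6 3) =[12, 1, 2, 0, 4, 5, 3, 7, 8, 9, 10, 11, 13, 6]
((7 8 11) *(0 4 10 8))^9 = (0 8)(4 11)(7 10) = [8, 1, 2, 3, 11, 5, 6, 10, 0, 9, 7, 4]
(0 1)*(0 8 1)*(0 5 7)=(0 5 7)(1 8)=[5, 8, 2, 3, 4, 7, 6, 0, 1]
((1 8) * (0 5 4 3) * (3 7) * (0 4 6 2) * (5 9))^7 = (0 5 2 9 6)(1 8)(3 4 7) = [5, 8, 9, 4, 7, 2, 0, 3, 1, 6]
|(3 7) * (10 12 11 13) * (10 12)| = 6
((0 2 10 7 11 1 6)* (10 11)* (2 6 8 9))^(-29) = (0 6)(1 8 9 2 11)(7 10) = [6, 8, 11, 3, 4, 5, 0, 10, 9, 2, 7, 1]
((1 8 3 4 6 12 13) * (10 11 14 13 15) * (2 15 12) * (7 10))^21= [0, 11, 3, 13, 1, 5, 8, 6, 14, 9, 2, 15, 12, 10, 7, 4]= (1 11 15 4)(2 3 13 10)(6 8 14 7)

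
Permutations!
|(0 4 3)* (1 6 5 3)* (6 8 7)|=8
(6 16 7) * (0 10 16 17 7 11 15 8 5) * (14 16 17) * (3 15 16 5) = [10, 1, 2, 15, 4, 0, 14, 6, 3, 9, 17, 16, 12, 13, 5, 8, 11, 7] = (0 10 17 7 6 14 5)(3 15 8)(11 16)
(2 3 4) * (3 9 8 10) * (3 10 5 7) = (10)(2 9 8 5 7 3 4) = [0, 1, 9, 4, 2, 7, 6, 3, 5, 8, 10]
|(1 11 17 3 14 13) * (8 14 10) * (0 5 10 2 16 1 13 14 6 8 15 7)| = 30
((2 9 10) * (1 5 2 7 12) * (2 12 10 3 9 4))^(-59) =(1 5 12)(2 4)(3 9)(7 10) =[0, 5, 4, 9, 2, 12, 6, 10, 8, 3, 7, 11, 1]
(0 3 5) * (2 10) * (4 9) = [3, 1, 10, 5, 9, 0, 6, 7, 8, 4, 2] = (0 3 5)(2 10)(4 9)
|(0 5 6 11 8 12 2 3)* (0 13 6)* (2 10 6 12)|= 8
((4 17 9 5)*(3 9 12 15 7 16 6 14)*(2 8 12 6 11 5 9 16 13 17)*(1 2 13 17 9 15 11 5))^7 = (1 8 11 2 12)(3 7 4 14 15 5 6 9 16 17 13) = [0, 8, 12, 7, 14, 6, 9, 4, 11, 16, 10, 2, 1, 3, 15, 5, 17, 13]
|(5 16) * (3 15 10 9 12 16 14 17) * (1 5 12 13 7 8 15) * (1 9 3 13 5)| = |(3 9 5 14 17 13 7 8 15 10)(12 16)| = 10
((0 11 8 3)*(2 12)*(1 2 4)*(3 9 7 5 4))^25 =(0 9 4 12 11 7 1 3 8 5 2) =[9, 3, 0, 8, 12, 2, 6, 1, 5, 4, 10, 7, 11]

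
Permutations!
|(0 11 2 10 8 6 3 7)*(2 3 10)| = 12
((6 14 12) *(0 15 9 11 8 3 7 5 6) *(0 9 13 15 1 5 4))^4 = (15)(0 14 8)(1 12 3)(4 6 11)(5 9 7) = [14, 12, 2, 1, 6, 9, 11, 5, 0, 7, 10, 4, 3, 13, 8, 15]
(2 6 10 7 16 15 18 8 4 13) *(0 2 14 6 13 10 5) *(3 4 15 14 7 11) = (0 2 13 7 16 14 6 5)(3 4 10 11)(8 15 18) = [2, 1, 13, 4, 10, 0, 5, 16, 15, 9, 11, 3, 12, 7, 6, 18, 14, 17, 8]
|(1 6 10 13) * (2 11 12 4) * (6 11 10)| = 7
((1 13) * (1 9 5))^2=[0, 9, 2, 3, 4, 13, 6, 7, 8, 1, 10, 11, 12, 5]=(1 9)(5 13)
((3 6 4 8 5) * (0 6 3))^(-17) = (0 8 6 5 4) = [8, 1, 2, 3, 0, 4, 5, 7, 6]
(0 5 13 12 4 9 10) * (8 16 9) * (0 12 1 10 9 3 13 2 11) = [5, 10, 11, 13, 8, 2, 6, 7, 16, 9, 12, 0, 4, 1, 14, 15, 3] = (0 5 2 11)(1 10 12 4 8 16 3 13)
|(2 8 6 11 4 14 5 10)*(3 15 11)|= |(2 8 6 3 15 11 4 14 5 10)|= 10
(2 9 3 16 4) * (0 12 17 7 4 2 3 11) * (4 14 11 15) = (0 12 17 7 14 11)(2 9 15 4 3 16) = [12, 1, 9, 16, 3, 5, 6, 14, 8, 15, 10, 0, 17, 13, 11, 4, 2, 7]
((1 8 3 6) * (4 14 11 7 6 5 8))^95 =(1 6 7 11 14 4)(3 8 5) =[0, 6, 2, 8, 1, 3, 7, 11, 5, 9, 10, 14, 12, 13, 4]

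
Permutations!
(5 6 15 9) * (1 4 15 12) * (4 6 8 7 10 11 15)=(1 6 12)(5 8 7 10 11 15 9)=[0, 6, 2, 3, 4, 8, 12, 10, 7, 5, 11, 15, 1, 13, 14, 9]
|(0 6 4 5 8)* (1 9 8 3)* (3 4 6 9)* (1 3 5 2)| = 12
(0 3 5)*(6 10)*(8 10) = (0 3 5)(6 8 10) = [3, 1, 2, 5, 4, 0, 8, 7, 10, 9, 6]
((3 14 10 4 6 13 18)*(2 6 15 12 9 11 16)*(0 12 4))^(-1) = (0 10 14 3 18 13 6 2 16 11 9 12)(4 15) = [10, 1, 16, 18, 15, 5, 2, 7, 8, 12, 14, 9, 0, 6, 3, 4, 11, 17, 13]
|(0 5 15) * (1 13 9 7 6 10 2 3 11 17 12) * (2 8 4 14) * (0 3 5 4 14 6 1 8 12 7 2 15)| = |(0 4 6 10 12 8 14 15 3 11 17 7 1 13 9 2 5)| = 17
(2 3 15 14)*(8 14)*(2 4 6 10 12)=(2 3 15 8 14 4 6 10 12)=[0, 1, 3, 15, 6, 5, 10, 7, 14, 9, 12, 11, 2, 13, 4, 8]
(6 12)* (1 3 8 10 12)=(1 3 8 10 12 6)=[0, 3, 2, 8, 4, 5, 1, 7, 10, 9, 12, 11, 6]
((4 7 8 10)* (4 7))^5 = (7 10 8) = [0, 1, 2, 3, 4, 5, 6, 10, 7, 9, 8]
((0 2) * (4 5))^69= (0 2)(4 5)= [2, 1, 0, 3, 5, 4]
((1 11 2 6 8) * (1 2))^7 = (1 11)(2 6 8) = [0, 11, 6, 3, 4, 5, 8, 7, 2, 9, 10, 1]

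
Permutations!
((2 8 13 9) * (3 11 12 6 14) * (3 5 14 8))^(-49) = (2 9 13 8 6 12 11 3)(5 14) = [0, 1, 9, 2, 4, 14, 12, 7, 6, 13, 10, 3, 11, 8, 5]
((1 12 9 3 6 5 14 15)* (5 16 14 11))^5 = (1 16 9 15 6 12 14 3)(5 11) = [0, 16, 2, 1, 4, 11, 12, 7, 8, 15, 10, 5, 14, 13, 3, 6, 9]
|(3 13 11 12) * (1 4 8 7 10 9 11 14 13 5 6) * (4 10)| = |(1 10 9 11 12 3 5 6)(4 8 7)(13 14)| = 24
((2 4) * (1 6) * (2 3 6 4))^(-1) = (1 6 3 4) = [0, 6, 2, 4, 1, 5, 3]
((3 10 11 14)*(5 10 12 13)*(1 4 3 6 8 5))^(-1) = [0, 13, 2, 4, 1, 8, 14, 7, 6, 9, 5, 10, 3, 12, 11] = (1 13 12 3 4)(5 8 6 14 11 10)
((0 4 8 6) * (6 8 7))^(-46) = (8)(0 7)(4 6) = [7, 1, 2, 3, 6, 5, 4, 0, 8]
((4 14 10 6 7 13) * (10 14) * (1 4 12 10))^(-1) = (14)(1 4)(6 10 12 13 7) = [0, 4, 2, 3, 1, 5, 10, 6, 8, 9, 12, 11, 13, 7, 14]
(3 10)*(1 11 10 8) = (1 11 10 3 8) = [0, 11, 2, 8, 4, 5, 6, 7, 1, 9, 3, 10]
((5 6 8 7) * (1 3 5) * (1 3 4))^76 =(3 5 6 8 7) =[0, 1, 2, 5, 4, 6, 8, 3, 7]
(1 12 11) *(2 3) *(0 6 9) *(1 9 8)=[6, 12, 3, 2, 4, 5, 8, 7, 1, 0, 10, 9, 11]=(0 6 8 1 12 11 9)(2 3)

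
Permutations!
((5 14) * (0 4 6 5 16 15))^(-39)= [5, 1, 2, 3, 14, 15, 16, 7, 8, 9, 10, 11, 12, 13, 0, 6, 4]= (0 5 15 6 16 4 14)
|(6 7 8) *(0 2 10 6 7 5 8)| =|(0 2 10 6 5 8 7)| =7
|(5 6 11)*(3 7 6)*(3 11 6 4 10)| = |(3 7 4 10)(5 11)| = 4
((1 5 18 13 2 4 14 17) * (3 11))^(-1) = (1 17 14 4 2 13 18 5)(3 11) = [0, 17, 13, 11, 2, 1, 6, 7, 8, 9, 10, 3, 12, 18, 4, 15, 16, 14, 5]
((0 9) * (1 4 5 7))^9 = [9, 4, 2, 3, 5, 7, 6, 1, 8, 0] = (0 9)(1 4 5 7)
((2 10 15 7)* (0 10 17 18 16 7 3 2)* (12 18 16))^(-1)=[7, 1, 3, 15, 4, 5, 6, 16, 8, 9, 0, 11, 18, 13, 14, 10, 17, 2, 12]=(0 7 16 17 2 3 15 10)(12 18)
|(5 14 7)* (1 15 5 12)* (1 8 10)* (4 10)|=|(1 15 5 14 7 12 8 4 10)|=9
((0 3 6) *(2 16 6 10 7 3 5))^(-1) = (0 6 16 2 5)(3 7 10) = [6, 1, 5, 7, 4, 0, 16, 10, 8, 9, 3, 11, 12, 13, 14, 15, 2]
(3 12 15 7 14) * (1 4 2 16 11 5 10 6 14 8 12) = (1 4 2 16 11 5 10 6 14 3)(7 8 12 15) = [0, 4, 16, 1, 2, 10, 14, 8, 12, 9, 6, 5, 15, 13, 3, 7, 11]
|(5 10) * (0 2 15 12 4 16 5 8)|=|(0 2 15 12 4 16 5 10 8)|=9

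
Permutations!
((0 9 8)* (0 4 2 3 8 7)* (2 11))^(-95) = (11)(0 9 7) = [9, 1, 2, 3, 4, 5, 6, 0, 8, 7, 10, 11]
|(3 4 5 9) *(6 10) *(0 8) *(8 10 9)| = 8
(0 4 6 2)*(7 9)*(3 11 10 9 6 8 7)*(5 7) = (0 4 8 5 7 6 2)(3 11 10 9) = [4, 1, 0, 11, 8, 7, 2, 6, 5, 3, 9, 10]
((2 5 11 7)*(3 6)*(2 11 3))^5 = (2 5 3 6)(7 11) = [0, 1, 5, 6, 4, 3, 2, 11, 8, 9, 10, 7]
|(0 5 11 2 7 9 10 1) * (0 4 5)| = |(1 4 5 11 2 7 9 10)| = 8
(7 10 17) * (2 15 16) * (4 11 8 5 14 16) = [0, 1, 15, 3, 11, 14, 6, 10, 5, 9, 17, 8, 12, 13, 16, 4, 2, 7] = (2 15 4 11 8 5 14 16)(7 10 17)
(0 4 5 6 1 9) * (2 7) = (0 4 5 6 1 9)(2 7) = [4, 9, 7, 3, 5, 6, 1, 2, 8, 0]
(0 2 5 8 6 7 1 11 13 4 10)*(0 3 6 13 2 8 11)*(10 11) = (0 8 13 4 11 2 5 10 3 6 7 1) = [8, 0, 5, 6, 11, 10, 7, 1, 13, 9, 3, 2, 12, 4]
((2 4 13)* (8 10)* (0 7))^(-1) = [7, 1, 13, 3, 2, 5, 6, 0, 10, 9, 8, 11, 12, 4] = (0 7)(2 13 4)(8 10)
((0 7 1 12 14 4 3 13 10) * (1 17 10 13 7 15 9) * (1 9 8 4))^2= (0 8 3 17)(1 14 12)(4 7 10 15)= [8, 14, 2, 17, 7, 5, 6, 10, 3, 9, 15, 11, 1, 13, 12, 4, 16, 0]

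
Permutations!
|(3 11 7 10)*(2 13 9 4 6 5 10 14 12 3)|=|(2 13 9 4 6 5 10)(3 11 7 14 12)|=35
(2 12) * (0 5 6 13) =(0 5 6 13)(2 12) =[5, 1, 12, 3, 4, 6, 13, 7, 8, 9, 10, 11, 2, 0]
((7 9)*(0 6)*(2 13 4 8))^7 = [6, 1, 8, 3, 13, 5, 0, 9, 4, 7, 10, 11, 12, 2] = (0 6)(2 8 4 13)(7 9)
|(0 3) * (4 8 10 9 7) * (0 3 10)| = 6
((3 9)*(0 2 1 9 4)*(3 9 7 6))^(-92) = (9)(0 4 3 6 7 1 2) = [4, 2, 0, 6, 3, 5, 7, 1, 8, 9]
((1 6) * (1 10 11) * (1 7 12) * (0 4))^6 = (12) = [0, 1, 2, 3, 4, 5, 6, 7, 8, 9, 10, 11, 12]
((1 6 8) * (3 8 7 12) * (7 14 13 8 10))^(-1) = [0, 8, 2, 12, 4, 5, 1, 10, 13, 9, 3, 11, 7, 14, 6] = (1 8 13 14 6)(3 12 7 10)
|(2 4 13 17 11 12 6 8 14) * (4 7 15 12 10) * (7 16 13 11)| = 30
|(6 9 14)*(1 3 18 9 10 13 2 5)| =|(1 3 18 9 14 6 10 13 2 5)| =10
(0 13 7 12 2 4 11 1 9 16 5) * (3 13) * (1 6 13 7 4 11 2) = [3, 9, 11, 7, 2, 0, 13, 12, 8, 16, 10, 6, 1, 4, 14, 15, 5] = (0 3 7 12 1 9 16 5)(2 11 6 13 4)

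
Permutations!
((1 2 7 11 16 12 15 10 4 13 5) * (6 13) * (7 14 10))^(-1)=(1 5 13 6 4 10 14 2)(7 15 12 16 11)=[0, 5, 1, 3, 10, 13, 4, 15, 8, 9, 14, 7, 16, 6, 2, 12, 11]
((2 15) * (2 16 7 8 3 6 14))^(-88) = [0, 1, 2, 3, 4, 5, 6, 7, 8, 9, 10, 11, 12, 13, 14, 15, 16] = (16)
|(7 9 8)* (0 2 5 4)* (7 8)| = 4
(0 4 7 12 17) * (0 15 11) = (0 4 7 12 17 15 11) = [4, 1, 2, 3, 7, 5, 6, 12, 8, 9, 10, 0, 17, 13, 14, 11, 16, 15]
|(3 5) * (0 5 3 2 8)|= |(0 5 2 8)|= 4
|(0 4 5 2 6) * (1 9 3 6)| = |(0 4 5 2 1 9 3 6)| = 8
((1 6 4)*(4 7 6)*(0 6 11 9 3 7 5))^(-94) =[5, 1, 2, 11, 4, 6, 0, 9, 8, 7, 10, 3] =(0 5 6)(3 11)(7 9)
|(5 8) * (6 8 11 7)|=|(5 11 7 6 8)|=5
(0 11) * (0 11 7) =(11)(0 7) =[7, 1, 2, 3, 4, 5, 6, 0, 8, 9, 10, 11]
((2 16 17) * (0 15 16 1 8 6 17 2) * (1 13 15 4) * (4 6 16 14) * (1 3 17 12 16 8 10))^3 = (0 16 15 3 6 2 14 17 12 13 4)(1 10) = [16, 10, 14, 6, 0, 5, 2, 7, 8, 9, 1, 11, 13, 4, 17, 3, 15, 12]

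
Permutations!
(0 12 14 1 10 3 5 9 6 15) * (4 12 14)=(0 14 1 10 3 5 9 6 15)(4 12)=[14, 10, 2, 5, 12, 9, 15, 7, 8, 6, 3, 11, 4, 13, 1, 0]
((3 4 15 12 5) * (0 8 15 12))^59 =(0 15 8)(3 5 12 4) =[15, 1, 2, 5, 3, 12, 6, 7, 0, 9, 10, 11, 4, 13, 14, 8]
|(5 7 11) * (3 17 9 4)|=|(3 17 9 4)(5 7 11)|=12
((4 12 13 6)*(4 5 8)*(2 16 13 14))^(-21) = (2 4 6)(5 16 12)(8 13 14) = [0, 1, 4, 3, 6, 16, 2, 7, 13, 9, 10, 11, 5, 14, 8, 15, 12]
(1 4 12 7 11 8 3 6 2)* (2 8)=(1 4 12 7 11 2)(3 6 8)=[0, 4, 1, 6, 12, 5, 8, 11, 3, 9, 10, 2, 7]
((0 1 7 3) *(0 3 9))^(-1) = (0 9 7 1) = [9, 0, 2, 3, 4, 5, 6, 1, 8, 7]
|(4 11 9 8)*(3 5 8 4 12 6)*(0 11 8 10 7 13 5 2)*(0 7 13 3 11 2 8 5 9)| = 40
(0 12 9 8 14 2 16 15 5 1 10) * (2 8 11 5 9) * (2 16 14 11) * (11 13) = (0 12 16 15 9 2 14 8 13 11 5 1 10) = [12, 10, 14, 3, 4, 1, 6, 7, 13, 2, 0, 5, 16, 11, 8, 9, 15]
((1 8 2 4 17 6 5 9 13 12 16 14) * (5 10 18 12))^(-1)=(1 14 16 12 18 10 6 17 4 2 8)(5 13 9)=[0, 14, 8, 3, 2, 13, 17, 7, 1, 5, 6, 11, 18, 9, 16, 15, 12, 4, 10]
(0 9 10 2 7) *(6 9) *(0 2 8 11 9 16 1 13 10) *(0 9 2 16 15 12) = (0 6 15 12)(1 13 10 8 11 2 7 16) = [6, 13, 7, 3, 4, 5, 15, 16, 11, 9, 8, 2, 0, 10, 14, 12, 1]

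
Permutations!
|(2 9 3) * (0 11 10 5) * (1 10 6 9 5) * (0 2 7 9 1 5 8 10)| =|(0 11 6 1)(2 8 10 5)(3 7 9)| =12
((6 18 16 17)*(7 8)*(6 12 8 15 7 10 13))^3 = (6 17 10 18 12 13 16 8)(7 15) = [0, 1, 2, 3, 4, 5, 17, 15, 6, 9, 18, 11, 13, 16, 14, 7, 8, 10, 12]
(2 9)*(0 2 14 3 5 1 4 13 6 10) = (0 2 9 14 3 5 1 4 13 6 10) = [2, 4, 9, 5, 13, 1, 10, 7, 8, 14, 0, 11, 12, 6, 3]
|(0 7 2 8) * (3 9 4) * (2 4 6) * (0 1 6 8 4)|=|(0 7)(1 6 2 4 3 9 8)|=14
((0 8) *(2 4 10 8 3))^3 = (0 4)(2 8)(3 10) = [4, 1, 8, 10, 0, 5, 6, 7, 2, 9, 3]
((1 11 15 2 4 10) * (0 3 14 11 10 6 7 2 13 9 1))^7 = [1, 13, 7, 10, 2, 5, 4, 6, 8, 15, 9, 3, 12, 11, 0, 14] = (0 1 13 11 3 10 9 15 14)(2 7 6 4)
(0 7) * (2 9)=(0 7)(2 9)=[7, 1, 9, 3, 4, 5, 6, 0, 8, 2]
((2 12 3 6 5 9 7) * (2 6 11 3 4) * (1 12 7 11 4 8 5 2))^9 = (1 12 8 5 9 11 3 4) = [0, 12, 2, 4, 1, 9, 6, 7, 5, 11, 10, 3, 8]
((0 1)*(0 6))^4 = (0 1 6) = [1, 6, 2, 3, 4, 5, 0]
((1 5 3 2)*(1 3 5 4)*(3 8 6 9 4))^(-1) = (1 4 9 6 8 2 3) = [0, 4, 3, 1, 9, 5, 8, 7, 2, 6]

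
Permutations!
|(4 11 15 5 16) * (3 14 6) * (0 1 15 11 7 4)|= 30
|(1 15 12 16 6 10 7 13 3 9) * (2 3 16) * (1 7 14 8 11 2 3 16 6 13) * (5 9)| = |(1 15 12 3 5 9 7)(2 16 13 6 10 14 8 11)| = 56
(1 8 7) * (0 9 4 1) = (0 9 4 1 8 7) = [9, 8, 2, 3, 1, 5, 6, 0, 7, 4]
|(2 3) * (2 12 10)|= 4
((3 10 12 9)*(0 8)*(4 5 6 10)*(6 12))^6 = (3 4 5 12 9) = [0, 1, 2, 4, 5, 12, 6, 7, 8, 3, 10, 11, 9]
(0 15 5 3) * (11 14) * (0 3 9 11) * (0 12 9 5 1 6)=(0 15 1 6)(9 11 14 12)=[15, 6, 2, 3, 4, 5, 0, 7, 8, 11, 10, 14, 9, 13, 12, 1]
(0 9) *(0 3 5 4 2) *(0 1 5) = (0 9 3)(1 5 4 2) = [9, 5, 1, 0, 2, 4, 6, 7, 8, 3]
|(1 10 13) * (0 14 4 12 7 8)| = |(0 14 4 12 7 8)(1 10 13)| = 6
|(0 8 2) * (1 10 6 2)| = 6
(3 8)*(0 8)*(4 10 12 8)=(0 4 10 12 8 3)=[4, 1, 2, 0, 10, 5, 6, 7, 3, 9, 12, 11, 8]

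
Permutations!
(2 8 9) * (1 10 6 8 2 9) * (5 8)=(1 10 6 5 8)=[0, 10, 2, 3, 4, 8, 5, 7, 1, 9, 6]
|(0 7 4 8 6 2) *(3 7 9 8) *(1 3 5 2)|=10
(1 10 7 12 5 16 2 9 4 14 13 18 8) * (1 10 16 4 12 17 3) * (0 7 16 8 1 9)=(0 7 17 3 9 12 5 4 14 13 18 1 8 10 16 2)=[7, 8, 0, 9, 14, 4, 6, 17, 10, 12, 16, 11, 5, 18, 13, 15, 2, 3, 1]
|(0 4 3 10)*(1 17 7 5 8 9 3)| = 10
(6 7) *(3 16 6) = [0, 1, 2, 16, 4, 5, 7, 3, 8, 9, 10, 11, 12, 13, 14, 15, 6] = (3 16 6 7)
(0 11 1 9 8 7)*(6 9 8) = [11, 8, 2, 3, 4, 5, 9, 0, 7, 6, 10, 1] = (0 11 1 8 7)(6 9)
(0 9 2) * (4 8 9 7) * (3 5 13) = [7, 1, 0, 5, 8, 13, 6, 4, 9, 2, 10, 11, 12, 3] = (0 7 4 8 9 2)(3 5 13)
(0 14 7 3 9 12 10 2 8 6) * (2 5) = (0 14 7 3 9 12 10 5 2 8 6) = [14, 1, 8, 9, 4, 2, 0, 3, 6, 12, 5, 11, 10, 13, 7]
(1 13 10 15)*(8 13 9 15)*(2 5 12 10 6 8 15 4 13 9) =(1 2 5 12 10 15)(4 13 6 8 9) =[0, 2, 5, 3, 13, 12, 8, 7, 9, 4, 15, 11, 10, 6, 14, 1]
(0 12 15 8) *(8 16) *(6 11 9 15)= [12, 1, 2, 3, 4, 5, 11, 7, 0, 15, 10, 9, 6, 13, 14, 16, 8]= (0 12 6 11 9 15 16 8)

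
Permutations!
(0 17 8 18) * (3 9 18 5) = (0 17 8 5 3 9 18) = [17, 1, 2, 9, 4, 3, 6, 7, 5, 18, 10, 11, 12, 13, 14, 15, 16, 8, 0]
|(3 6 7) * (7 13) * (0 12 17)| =12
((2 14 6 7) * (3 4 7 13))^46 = (2 3 14 4 6 7 13) = [0, 1, 3, 14, 6, 5, 7, 13, 8, 9, 10, 11, 12, 2, 4]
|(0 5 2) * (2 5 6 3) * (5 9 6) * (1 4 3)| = 8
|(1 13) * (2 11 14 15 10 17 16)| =|(1 13)(2 11 14 15 10 17 16)| =14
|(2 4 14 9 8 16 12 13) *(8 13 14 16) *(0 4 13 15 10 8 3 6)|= 22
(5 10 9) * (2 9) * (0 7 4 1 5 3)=(0 7 4 1 5 10 2 9 3)=[7, 5, 9, 0, 1, 10, 6, 4, 8, 3, 2]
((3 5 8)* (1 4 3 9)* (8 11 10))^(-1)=(1 9 8 10 11 5 3 4)=[0, 9, 2, 4, 1, 3, 6, 7, 10, 8, 11, 5]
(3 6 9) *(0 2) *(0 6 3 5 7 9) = (0 2 6)(5 7 9) = [2, 1, 6, 3, 4, 7, 0, 9, 8, 5]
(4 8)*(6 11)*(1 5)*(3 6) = (1 5)(3 6 11)(4 8) = [0, 5, 2, 6, 8, 1, 11, 7, 4, 9, 10, 3]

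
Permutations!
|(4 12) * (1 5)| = 2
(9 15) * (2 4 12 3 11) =(2 4 12 3 11)(9 15) =[0, 1, 4, 11, 12, 5, 6, 7, 8, 15, 10, 2, 3, 13, 14, 9]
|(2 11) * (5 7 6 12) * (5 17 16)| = 6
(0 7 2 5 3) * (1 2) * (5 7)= (0 5 3)(1 2 7)= [5, 2, 7, 0, 4, 3, 6, 1]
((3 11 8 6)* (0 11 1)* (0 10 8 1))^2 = [1, 8, 2, 11, 4, 5, 0, 7, 3, 9, 6, 10] = (0 1 8 3 11 10 6)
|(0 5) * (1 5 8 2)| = 5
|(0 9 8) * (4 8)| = 4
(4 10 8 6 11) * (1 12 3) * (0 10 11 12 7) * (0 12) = [10, 7, 2, 1, 11, 5, 0, 12, 6, 9, 8, 4, 3] = (0 10 8 6)(1 7 12 3)(4 11)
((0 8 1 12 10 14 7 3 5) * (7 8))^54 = (0 3)(1 8 14 10 12)(5 7) = [3, 8, 2, 0, 4, 7, 6, 5, 14, 9, 12, 11, 1, 13, 10]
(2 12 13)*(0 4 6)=(0 4 6)(2 12 13)=[4, 1, 12, 3, 6, 5, 0, 7, 8, 9, 10, 11, 13, 2]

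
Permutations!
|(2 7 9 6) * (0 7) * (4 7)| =6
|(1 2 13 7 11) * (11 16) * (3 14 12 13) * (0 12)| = |(0 12 13 7 16 11 1 2 3 14)| = 10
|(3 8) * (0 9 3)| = |(0 9 3 8)| = 4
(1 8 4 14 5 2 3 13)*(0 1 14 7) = (0 1 8 4 7)(2 3 13 14 5) = [1, 8, 3, 13, 7, 2, 6, 0, 4, 9, 10, 11, 12, 14, 5]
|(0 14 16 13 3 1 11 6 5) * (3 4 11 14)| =10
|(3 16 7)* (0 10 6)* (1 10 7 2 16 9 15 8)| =18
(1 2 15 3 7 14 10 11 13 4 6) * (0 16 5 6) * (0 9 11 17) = (0 16 5 6 1 2 15 3 7 14 10 17)(4 9 11 13) = [16, 2, 15, 7, 9, 6, 1, 14, 8, 11, 17, 13, 12, 4, 10, 3, 5, 0]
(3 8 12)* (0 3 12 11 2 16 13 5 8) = (0 3)(2 16 13 5 8 11) = [3, 1, 16, 0, 4, 8, 6, 7, 11, 9, 10, 2, 12, 5, 14, 15, 13]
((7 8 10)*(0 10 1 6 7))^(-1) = (0 10)(1 8 7 6) = [10, 8, 2, 3, 4, 5, 1, 6, 7, 9, 0]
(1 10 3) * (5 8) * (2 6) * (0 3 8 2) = (0 3 1 10 8 5 2 6) = [3, 10, 6, 1, 4, 2, 0, 7, 5, 9, 8]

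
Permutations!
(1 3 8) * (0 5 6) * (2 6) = (0 5 2 6)(1 3 8) = [5, 3, 6, 8, 4, 2, 0, 7, 1]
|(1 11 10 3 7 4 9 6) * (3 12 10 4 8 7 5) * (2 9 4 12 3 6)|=|(1 11 12 10 3 5 6)(2 9)(7 8)|=14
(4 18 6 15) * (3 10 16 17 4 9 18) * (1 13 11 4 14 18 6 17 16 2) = (1 13 11 4 3 10 2)(6 15 9)(14 18 17) = [0, 13, 1, 10, 3, 5, 15, 7, 8, 6, 2, 4, 12, 11, 18, 9, 16, 14, 17]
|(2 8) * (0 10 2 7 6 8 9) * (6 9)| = |(0 10 2 6 8 7 9)| = 7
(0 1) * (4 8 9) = [1, 0, 2, 3, 8, 5, 6, 7, 9, 4] = (0 1)(4 8 9)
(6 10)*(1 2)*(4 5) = [0, 2, 1, 3, 5, 4, 10, 7, 8, 9, 6] = (1 2)(4 5)(6 10)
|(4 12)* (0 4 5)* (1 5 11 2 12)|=12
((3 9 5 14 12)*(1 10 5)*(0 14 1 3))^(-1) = (0 12 14)(1 5 10)(3 9) = [12, 5, 2, 9, 4, 10, 6, 7, 8, 3, 1, 11, 14, 13, 0]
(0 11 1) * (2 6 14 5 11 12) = (0 12 2 6 14 5 11 1) = [12, 0, 6, 3, 4, 11, 14, 7, 8, 9, 10, 1, 2, 13, 5]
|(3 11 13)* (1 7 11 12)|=|(1 7 11 13 3 12)|=6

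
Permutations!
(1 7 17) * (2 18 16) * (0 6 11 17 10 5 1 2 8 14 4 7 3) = (0 6 11 17 2 18 16 8 14 4 7 10 5 1 3) = [6, 3, 18, 0, 7, 1, 11, 10, 14, 9, 5, 17, 12, 13, 4, 15, 8, 2, 16]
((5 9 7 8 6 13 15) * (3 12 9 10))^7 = (3 15 8 12 5 6 9 10 13 7) = [0, 1, 2, 15, 4, 6, 9, 3, 12, 10, 13, 11, 5, 7, 14, 8]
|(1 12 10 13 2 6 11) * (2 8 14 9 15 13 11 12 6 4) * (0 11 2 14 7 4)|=|(0 11 1 6 12 10 2)(4 14 9 15 13 8 7)|=7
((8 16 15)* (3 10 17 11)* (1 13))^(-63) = (1 13)(3 10 17 11) = [0, 13, 2, 10, 4, 5, 6, 7, 8, 9, 17, 3, 12, 1, 14, 15, 16, 11]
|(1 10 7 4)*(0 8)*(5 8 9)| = 4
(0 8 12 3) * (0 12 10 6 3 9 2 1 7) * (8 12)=(0 12 9 2 1 7)(3 8 10 6)=[12, 7, 1, 8, 4, 5, 3, 0, 10, 2, 6, 11, 9]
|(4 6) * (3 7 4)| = |(3 7 4 6)| = 4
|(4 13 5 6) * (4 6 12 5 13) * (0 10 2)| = 6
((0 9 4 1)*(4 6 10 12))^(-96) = (0 6 12 1 9 10 4) = [6, 9, 2, 3, 0, 5, 12, 7, 8, 10, 4, 11, 1]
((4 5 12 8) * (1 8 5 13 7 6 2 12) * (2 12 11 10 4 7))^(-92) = (1 12 7)(2 4 11 13 10)(5 6 8) = [0, 12, 4, 3, 11, 6, 8, 1, 5, 9, 2, 13, 7, 10]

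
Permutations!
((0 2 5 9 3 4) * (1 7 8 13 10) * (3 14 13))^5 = [13, 0, 10, 9, 14, 1, 6, 2, 5, 7, 4, 11, 12, 3, 8] = (0 13 3 9 7 2 10 4 14 8 5 1)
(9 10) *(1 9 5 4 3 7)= (1 9 10 5 4 3 7)= [0, 9, 2, 7, 3, 4, 6, 1, 8, 10, 5]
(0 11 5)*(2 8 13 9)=(0 11 5)(2 8 13 9)=[11, 1, 8, 3, 4, 0, 6, 7, 13, 2, 10, 5, 12, 9]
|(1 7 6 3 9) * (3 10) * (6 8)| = 7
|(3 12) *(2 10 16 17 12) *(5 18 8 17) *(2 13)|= 10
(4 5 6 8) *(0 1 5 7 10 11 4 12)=[1, 5, 2, 3, 7, 6, 8, 10, 12, 9, 11, 4, 0]=(0 1 5 6 8 12)(4 7 10 11)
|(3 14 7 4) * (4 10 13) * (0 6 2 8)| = 12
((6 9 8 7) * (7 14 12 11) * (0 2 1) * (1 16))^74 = (0 16)(1 2)(6 12 9 11 8 7 14) = [16, 2, 1, 3, 4, 5, 12, 14, 7, 11, 10, 8, 9, 13, 6, 15, 0]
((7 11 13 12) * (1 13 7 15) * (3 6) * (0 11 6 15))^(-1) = (0 12 13 1 15 3 6 7 11) = [12, 15, 2, 6, 4, 5, 7, 11, 8, 9, 10, 0, 13, 1, 14, 3]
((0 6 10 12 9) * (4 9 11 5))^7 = (0 9 4 5 11 12 10 6) = [9, 1, 2, 3, 5, 11, 0, 7, 8, 4, 6, 12, 10]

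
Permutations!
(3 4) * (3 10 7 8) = (3 4 10 7 8) = [0, 1, 2, 4, 10, 5, 6, 8, 3, 9, 7]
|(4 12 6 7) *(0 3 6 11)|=7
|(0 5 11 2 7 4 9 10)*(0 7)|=|(0 5 11 2)(4 9 10 7)|=4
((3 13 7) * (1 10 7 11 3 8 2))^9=(13)(1 2 8 7 10)=[0, 2, 8, 3, 4, 5, 6, 10, 7, 9, 1, 11, 12, 13]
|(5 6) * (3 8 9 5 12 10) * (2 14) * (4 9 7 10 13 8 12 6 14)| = |(2 4 9 5 14)(3 12 13 8 7 10)| = 30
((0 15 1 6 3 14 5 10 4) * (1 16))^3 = [1, 14, 2, 10, 16, 0, 5, 7, 8, 9, 15, 11, 12, 13, 4, 6, 3] = (0 1 14 4 16 3 10 15 6 5)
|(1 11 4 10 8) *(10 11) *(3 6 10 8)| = |(1 8)(3 6 10)(4 11)| = 6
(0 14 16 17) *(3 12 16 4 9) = (0 14 4 9 3 12 16 17) = [14, 1, 2, 12, 9, 5, 6, 7, 8, 3, 10, 11, 16, 13, 4, 15, 17, 0]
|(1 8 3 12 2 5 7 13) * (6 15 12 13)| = |(1 8 3 13)(2 5 7 6 15 12)| = 12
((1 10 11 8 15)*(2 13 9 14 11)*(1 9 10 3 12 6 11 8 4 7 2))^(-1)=(1 10 13 2 7 4 11 6 12 3)(8 14 9 15)=[0, 10, 7, 1, 11, 5, 12, 4, 14, 15, 13, 6, 3, 2, 9, 8]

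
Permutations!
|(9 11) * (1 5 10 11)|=5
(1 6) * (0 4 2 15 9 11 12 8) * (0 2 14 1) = [4, 6, 15, 3, 14, 5, 0, 7, 2, 11, 10, 12, 8, 13, 1, 9] = (0 4 14 1 6)(2 15 9 11 12 8)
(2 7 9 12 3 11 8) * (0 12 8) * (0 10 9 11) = (0 12 3)(2 7 11 10 9 8) = [12, 1, 7, 0, 4, 5, 6, 11, 2, 8, 9, 10, 3]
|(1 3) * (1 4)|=3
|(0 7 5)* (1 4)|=|(0 7 5)(1 4)|=6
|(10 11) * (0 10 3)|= |(0 10 11 3)|= 4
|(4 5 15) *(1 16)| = |(1 16)(4 5 15)| = 6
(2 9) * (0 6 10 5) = (0 6 10 5)(2 9) = [6, 1, 9, 3, 4, 0, 10, 7, 8, 2, 5]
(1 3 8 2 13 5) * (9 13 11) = (1 3 8 2 11 9 13 5) = [0, 3, 11, 8, 4, 1, 6, 7, 2, 13, 10, 9, 12, 5]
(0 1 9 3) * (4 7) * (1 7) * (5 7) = (0 5 7 4 1 9 3) = [5, 9, 2, 0, 1, 7, 6, 4, 8, 3]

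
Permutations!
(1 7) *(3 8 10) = [0, 7, 2, 8, 4, 5, 6, 1, 10, 9, 3] = (1 7)(3 8 10)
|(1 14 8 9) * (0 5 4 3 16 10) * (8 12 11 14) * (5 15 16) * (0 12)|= |(0 15 16 10 12 11 14)(1 8 9)(3 5 4)|= 21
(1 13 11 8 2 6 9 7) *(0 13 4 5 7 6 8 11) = [13, 4, 8, 3, 5, 7, 9, 1, 2, 6, 10, 11, 12, 0] = (0 13)(1 4 5 7)(2 8)(6 9)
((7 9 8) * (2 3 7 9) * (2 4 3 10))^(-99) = [0, 1, 10, 3, 4, 5, 6, 7, 9, 8, 2] = (2 10)(8 9)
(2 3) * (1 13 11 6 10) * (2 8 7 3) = (1 13 11 6 10)(3 8 7) = [0, 13, 2, 8, 4, 5, 10, 3, 7, 9, 1, 6, 12, 11]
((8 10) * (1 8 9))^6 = (1 10)(8 9) = [0, 10, 2, 3, 4, 5, 6, 7, 9, 8, 1]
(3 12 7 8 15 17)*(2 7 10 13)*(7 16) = (2 16 7 8 15 17 3 12 10 13) = [0, 1, 16, 12, 4, 5, 6, 8, 15, 9, 13, 11, 10, 2, 14, 17, 7, 3]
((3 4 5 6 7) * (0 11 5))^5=(0 3 6 11 4 7 5)=[3, 1, 2, 6, 7, 0, 11, 5, 8, 9, 10, 4]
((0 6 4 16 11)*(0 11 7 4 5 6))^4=(4 16 7)=[0, 1, 2, 3, 16, 5, 6, 4, 8, 9, 10, 11, 12, 13, 14, 15, 7]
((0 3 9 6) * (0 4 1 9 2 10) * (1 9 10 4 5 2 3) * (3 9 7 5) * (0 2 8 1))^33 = [0, 5, 1, 3, 10, 4, 6, 2, 7, 9, 8] = (1 5 4 10 8 7 2)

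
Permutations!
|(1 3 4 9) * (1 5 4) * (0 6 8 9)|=|(0 6 8 9 5 4)(1 3)|=6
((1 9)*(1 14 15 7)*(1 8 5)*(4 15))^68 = (1 15)(4 5)(7 9)(8 14) = [0, 15, 2, 3, 5, 4, 6, 9, 14, 7, 10, 11, 12, 13, 8, 1]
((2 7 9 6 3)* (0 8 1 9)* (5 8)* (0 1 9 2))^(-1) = [3, 7, 1, 6, 4, 0, 9, 2, 5, 8] = (0 3 6 9 8 5)(1 7 2)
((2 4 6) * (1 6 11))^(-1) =(1 11 4 2 6) =[0, 11, 6, 3, 2, 5, 1, 7, 8, 9, 10, 4]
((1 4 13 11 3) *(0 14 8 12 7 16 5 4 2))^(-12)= [14, 2, 0, 1, 13, 4, 6, 16, 12, 9, 10, 3, 7, 11, 8, 15, 5]= (0 14 8 12 7 16 5 4 13 11 3 1 2)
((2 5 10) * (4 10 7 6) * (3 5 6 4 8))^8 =[0, 1, 2, 3, 4, 5, 6, 7, 8, 9, 10] =(10)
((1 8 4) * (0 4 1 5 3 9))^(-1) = (0 9 3 5 4)(1 8) = [9, 8, 2, 5, 0, 4, 6, 7, 1, 3]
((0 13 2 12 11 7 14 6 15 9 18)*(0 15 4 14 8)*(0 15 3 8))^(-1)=(0 7 11 12 2 13)(3 18 9 15 8)(4 6 14)=[7, 1, 13, 18, 6, 5, 14, 11, 3, 15, 10, 12, 2, 0, 4, 8, 16, 17, 9]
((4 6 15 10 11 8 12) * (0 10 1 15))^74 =(15)(0 12 10 4 11 6 8) =[12, 1, 2, 3, 11, 5, 8, 7, 0, 9, 4, 6, 10, 13, 14, 15]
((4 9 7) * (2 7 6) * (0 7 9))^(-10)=(0 4 7)(2 6 9)=[4, 1, 6, 3, 7, 5, 9, 0, 8, 2]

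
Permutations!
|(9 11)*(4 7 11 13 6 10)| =|(4 7 11 9 13 6 10)| =7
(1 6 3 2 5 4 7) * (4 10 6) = [0, 4, 5, 2, 7, 10, 3, 1, 8, 9, 6] = (1 4 7)(2 5 10 6 3)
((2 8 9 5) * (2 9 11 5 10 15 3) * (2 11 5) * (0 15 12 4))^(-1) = [4, 1, 11, 15, 12, 8, 6, 7, 2, 5, 9, 3, 10, 13, 14, 0] = (0 4 12 10 9 5 8 2 11 3 15)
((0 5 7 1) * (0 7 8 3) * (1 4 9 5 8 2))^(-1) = (0 3 8)(1 2 5 9 4 7) = [3, 2, 5, 8, 7, 9, 6, 1, 0, 4]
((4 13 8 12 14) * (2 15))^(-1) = (2 15)(4 14 12 8 13) = [0, 1, 15, 3, 14, 5, 6, 7, 13, 9, 10, 11, 8, 4, 12, 2]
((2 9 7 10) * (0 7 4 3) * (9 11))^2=(0 10 11 4)(2 9 3 7)=[10, 1, 9, 7, 0, 5, 6, 2, 8, 3, 11, 4]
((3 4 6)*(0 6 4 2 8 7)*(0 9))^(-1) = (0 9 7 8 2 3 6) = [9, 1, 3, 6, 4, 5, 0, 8, 2, 7]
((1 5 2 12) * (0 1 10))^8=(0 5 12)(1 2 10)=[5, 2, 10, 3, 4, 12, 6, 7, 8, 9, 1, 11, 0]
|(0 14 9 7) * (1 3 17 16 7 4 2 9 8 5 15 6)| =33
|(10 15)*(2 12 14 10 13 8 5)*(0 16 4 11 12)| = 12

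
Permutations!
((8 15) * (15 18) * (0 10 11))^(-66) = [0, 1, 2, 3, 4, 5, 6, 7, 8, 9, 10, 11, 12, 13, 14, 15, 16, 17, 18] = (18)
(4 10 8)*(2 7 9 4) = (2 7 9 4 10 8) = [0, 1, 7, 3, 10, 5, 6, 9, 2, 4, 8]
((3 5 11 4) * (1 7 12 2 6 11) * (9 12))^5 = (1 6)(2 5)(3 12)(4 9)(7 11) = [0, 6, 5, 12, 9, 2, 1, 11, 8, 4, 10, 7, 3]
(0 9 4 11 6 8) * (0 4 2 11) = (0 9 2 11 6 8 4) = [9, 1, 11, 3, 0, 5, 8, 7, 4, 2, 10, 6]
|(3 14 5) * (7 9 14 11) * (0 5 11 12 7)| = 8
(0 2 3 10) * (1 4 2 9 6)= (0 9 6 1 4 2 3 10)= [9, 4, 3, 10, 2, 5, 1, 7, 8, 6, 0]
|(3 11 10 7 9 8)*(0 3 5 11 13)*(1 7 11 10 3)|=|(0 1 7 9 8 5 10 11 3 13)|=10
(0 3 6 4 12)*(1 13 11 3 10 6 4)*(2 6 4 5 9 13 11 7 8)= (0 10 4 12)(1 11 3 5 9 13 7 8 2 6)= [10, 11, 6, 5, 12, 9, 1, 8, 2, 13, 4, 3, 0, 7]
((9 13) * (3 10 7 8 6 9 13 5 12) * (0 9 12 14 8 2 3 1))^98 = (0 5 8 12)(1 9 14 6)(2 10)(3 7) = [5, 9, 10, 7, 4, 8, 1, 3, 12, 14, 2, 11, 0, 13, 6]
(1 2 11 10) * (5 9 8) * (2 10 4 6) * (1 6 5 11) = [0, 10, 1, 3, 5, 9, 2, 7, 11, 8, 6, 4] = (1 10 6 2)(4 5 9 8 11)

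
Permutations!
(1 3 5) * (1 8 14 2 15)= (1 3 5 8 14 2 15)= [0, 3, 15, 5, 4, 8, 6, 7, 14, 9, 10, 11, 12, 13, 2, 1]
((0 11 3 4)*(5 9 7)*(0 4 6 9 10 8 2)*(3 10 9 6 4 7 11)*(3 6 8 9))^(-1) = (0 2 8 6)(3 5 7 4)(9 10 11) = [2, 1, 8, 5, 3, 7, 0, 4, 6, 10, 11, 9]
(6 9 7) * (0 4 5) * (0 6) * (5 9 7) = (0 4 9 5 6 7) = [4, 1, 2, 3, 9, 6, 7, 0, 8, 5]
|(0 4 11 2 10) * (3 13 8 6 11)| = |(0 4 3 13 8 6 11 2 10)| = 9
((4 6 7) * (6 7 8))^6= (8)= [0, 1, 2, 3, 4, 5, 6, 7, 8]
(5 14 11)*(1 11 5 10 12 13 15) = (1 11 10 12 13 15)(5 14) = [0, 11, 2, 3, 4, 14, 6, 7, 8, 9, 12, 10, 13, 15, 5, 1]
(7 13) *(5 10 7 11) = (5 10 7 13 11) = [0, 1, 2, 3, 4, 10, 6, 13, 8, 9, 7, 5, 12, 11]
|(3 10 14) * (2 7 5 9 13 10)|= 8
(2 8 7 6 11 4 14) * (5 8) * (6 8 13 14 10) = (2 5 13 14)(4 10 6 11)(7 8) = [0, 1, 5, 3, 10, 13, 11, 8, 7, 9, 6, 4, 12, 14, 2]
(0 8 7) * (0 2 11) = (0 8 7 2 11) = [8, 1, 11, 3, 4, 5, 6, 2, 7, 9, 10, 0]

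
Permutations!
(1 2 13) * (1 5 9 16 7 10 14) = [0, 2, 13, 3, 4, 9, 6, 10, 8, 16, 14, 11, 12, 5, 1, 15, 7] = (1 2 13 5 9 16 7 10 14)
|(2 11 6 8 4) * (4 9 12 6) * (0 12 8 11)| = 6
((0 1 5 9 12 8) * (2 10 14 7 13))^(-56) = (0 12 5)(1 8 9)(2 13 7 14 10) = [12, 8, 13, 3, 4, 0, 6, 14, 9, 1, 2, 11, 5, 7, 10]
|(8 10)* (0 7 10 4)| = 5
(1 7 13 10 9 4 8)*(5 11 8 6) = [0, 7, 2, 3, 6, 11, 5, 13, 1, 4, 9, 8, 12, 10] = (1 7 13 10 9 4 6 5 11 8)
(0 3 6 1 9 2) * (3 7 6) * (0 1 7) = [0, 9, 1, 3, 4, 5, 7, 6, 8, 2] = (1 9 2)(6 7)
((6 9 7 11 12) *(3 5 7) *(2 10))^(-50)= (3 9 6 12 11 7 5)= [0, 1, 2, 9, 4, 3, 12, 5, 8, 6, 10, 7, 11]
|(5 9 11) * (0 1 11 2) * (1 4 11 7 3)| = 6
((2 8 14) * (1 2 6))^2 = (1 8 6 2 14) = [0, 8, 14, 3, 4, 5, 2, 7, 6, 9, 10, 11, 12, 13, 1]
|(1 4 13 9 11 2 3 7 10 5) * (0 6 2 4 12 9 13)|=12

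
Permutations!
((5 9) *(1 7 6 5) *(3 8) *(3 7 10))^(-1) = [0, 9, 2, 10, 4, 6, 7, 8, 3, 5, 1] = (1 9 5 6 7 8 3 10)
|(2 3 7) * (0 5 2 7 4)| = 5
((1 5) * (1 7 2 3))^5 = [0, 1, 2, 3, 4, 5, 6, 7] = (7)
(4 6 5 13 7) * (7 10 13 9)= (4 6 5 9 7)(10 13)= [0, 1, 2, 3, 6, 9, 5, 4, 8, 7, 13, 11, 12, 10]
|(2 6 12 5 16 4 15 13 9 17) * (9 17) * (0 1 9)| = 9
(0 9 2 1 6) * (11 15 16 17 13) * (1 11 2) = (0 9 1 6)(2 11 15 16 17 13) = [9, 6, 11, 3, 4, 5, 0, 7, 8, 1, 10, 15, 12, 2, 14, 16, 17, 13]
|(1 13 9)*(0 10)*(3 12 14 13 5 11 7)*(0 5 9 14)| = 14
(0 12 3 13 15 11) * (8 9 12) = (0 8 9 12 3 13 15 11) = [8, 1, 2, 13, 4, 5, 6, 7, 9, 12, 10, 0, 3, 15, 14, 11]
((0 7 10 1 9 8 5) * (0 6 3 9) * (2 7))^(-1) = (0 1 10 7 2)(3 6 5 8 9) = [1, 10, 0, 6, 4, 8, 5, 2, 9, 3, 7]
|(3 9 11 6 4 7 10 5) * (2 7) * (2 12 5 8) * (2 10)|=14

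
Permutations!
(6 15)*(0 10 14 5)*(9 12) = (0 10 14 5)(6 15)(9 12) = [10, 1, 2, 3, 4, 0, 15, 7, 8, 12, 14, 11, 9, 13, 5, 6]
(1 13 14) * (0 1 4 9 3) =[1, 13, 2, 0, 9, 5, 6, 7, 8, 3, 10, 11, 12, 14, 4] =(0 1 13 14 4 9 3)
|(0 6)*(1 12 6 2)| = |(0 2 1 12 6)| = 5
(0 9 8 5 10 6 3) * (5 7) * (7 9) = [7, 1, 2, 0, 4, 10, 3, 5, 9, 8, 6] = (0 7 5 10 6 3)(8 9)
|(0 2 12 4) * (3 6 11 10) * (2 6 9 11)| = |(0 6 2 12 4)(3 9 11 10)| = 20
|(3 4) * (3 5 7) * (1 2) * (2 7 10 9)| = |(1 7 3 4 5 10 9 2)| = 8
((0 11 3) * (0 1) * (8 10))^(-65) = [1, 3, 2, 11, 4, 5, 6, 7, 10, 9, 8, 0] = (0 1 3 11)(8 10)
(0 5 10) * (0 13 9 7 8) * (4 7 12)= [5, 1, 2, 3, 7, 10, 6, 8, 0, 12, 13, 11, 4, 9]= (0 5 10 13 9 12 4 7 8)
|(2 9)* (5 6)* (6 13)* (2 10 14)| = 12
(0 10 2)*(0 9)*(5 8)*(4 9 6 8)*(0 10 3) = [3, 1, 6, 0, 9, 4, 8, 7, 5, 10, 2] = (0 3)(2 6 8 5 4 9 10)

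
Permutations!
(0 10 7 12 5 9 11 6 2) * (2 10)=(0 2)(5 9 11 6 10 7 12)=[2, 1, 0, 3, 4, 9, 10, 12, 8, 11, 7, 6, 5]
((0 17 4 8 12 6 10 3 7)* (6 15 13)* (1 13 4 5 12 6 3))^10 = (0 13 6 15 17 3 10 4 5 7 1 8 12) = [13, 8, 2, 10, 5, 7, 15, 1, 12, 9, 4, 11, 0, 6, 14, 17, 16, 3]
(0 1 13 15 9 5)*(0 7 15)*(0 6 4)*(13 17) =(0 1 17 13 6 4)(5 7 15 9) =[1, 17, 2, 3, 0, 7, 4, 15, 8, 5, 10, 11, 12, 6, 14, 9, 16, 13]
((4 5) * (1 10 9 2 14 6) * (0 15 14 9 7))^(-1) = (0 7 10 1 6 14 15)(2 9)(4 5) = [7, 6, 9, 3, 5, 4, 14, 10, 8, 2, 1, 11, 12, 13, 15, 0]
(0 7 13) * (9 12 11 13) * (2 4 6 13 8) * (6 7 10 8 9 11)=[10, 1, 4, 3, 7, 5, 13, 11, 2, 12, 8, 9, 6, 0]=(0 10 8 2 4 7 11 9 12 6 13)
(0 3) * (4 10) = (0 3)(4 10) = [3, 1, 2, 0, 10, 5, 6, 7, 8, 9, 4]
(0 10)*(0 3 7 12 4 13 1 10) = [0, 10, 2, 7, 13, 5, 6, 12, 8, 9, 3, 11, 4, 1] = (1 10 3 7 12 4 13)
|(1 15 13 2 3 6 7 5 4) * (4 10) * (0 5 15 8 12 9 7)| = 14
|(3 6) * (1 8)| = |(1 8)(3 6)| = 2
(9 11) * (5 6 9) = (5 6 9 11) = [0, 1, 2, 3, 4, 6, 9, 7, 8, 11, 10, 5]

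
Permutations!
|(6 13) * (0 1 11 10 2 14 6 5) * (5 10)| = 20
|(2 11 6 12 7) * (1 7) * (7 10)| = |(1 10 7 2 11 6 12)| = 7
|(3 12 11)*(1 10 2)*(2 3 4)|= |(1 10 3 12 11 4 2)|= 7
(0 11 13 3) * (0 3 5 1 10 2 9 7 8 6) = (0 11 13 5 1 10 2 9 7 8 6) = [11, 10, 9, 3, 4, 1, 0, 8, 6, 7, 2, 13, 12, 5]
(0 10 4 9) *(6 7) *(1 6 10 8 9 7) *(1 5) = (0 8 9)(1 6 5)(4 7 10) = [8, 6, 2, 3, 7, 1, 5, 10, 9, 0, 4]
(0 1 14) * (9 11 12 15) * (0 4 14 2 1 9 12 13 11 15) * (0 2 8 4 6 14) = (0 9 15 12 2 1 8 4)(6 14)(11 13) = [9, 8, 1, 3, 0, 5, 14, 7, 4, 15, 10, 13, 2, 11, 6, 12]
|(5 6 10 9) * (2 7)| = 4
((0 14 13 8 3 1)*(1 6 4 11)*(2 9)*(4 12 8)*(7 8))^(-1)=(0 1 11 4 13 14)(2 9)(3 8 7 12 6)=[1, 11, 9, 8, 13, 5, 3, 12, 7, 2, 10, 4, 6, 14, 0]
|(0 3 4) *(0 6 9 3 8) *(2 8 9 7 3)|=4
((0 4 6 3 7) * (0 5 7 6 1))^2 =(7)(0 1 4) =[1, 4, 2, 3, 0, 5, 6, 7]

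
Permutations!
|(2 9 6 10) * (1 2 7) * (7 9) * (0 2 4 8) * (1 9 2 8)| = |(0 8)(1 4)(2 7 9 6 10)| = 10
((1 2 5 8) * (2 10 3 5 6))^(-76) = [0, 8, 2, 10, 4, 3, 6, 7, 5, 9, 1] = (1 8 5 3 10)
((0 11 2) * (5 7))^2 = (0 2 11) = [2, 1, 11, 3, 4, 5, 6, 7, 8, 9, 10, 0]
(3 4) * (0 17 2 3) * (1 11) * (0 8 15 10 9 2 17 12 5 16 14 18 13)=(0 12 5 16 14 18 13)(1 11)(2 3 4 8 15 10 9)=[12, 11, 3, 4, 8, 16, 6, 7, 15, 2, 9, 1, 5, 0, 18, 10, 14, 17, 13]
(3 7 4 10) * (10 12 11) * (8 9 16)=(3 7 4 12 11 10)(8 9 16)=[0, 1, 2, 7, 12, 5, 6, 4, 9, 16, 3, 10, 11, 13, 14, 15, 8]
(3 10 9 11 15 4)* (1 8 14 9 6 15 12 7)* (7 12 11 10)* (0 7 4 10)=(0 7 1 8 14 9)(3 4)(6 15 10)=[7, 8, 2, 4, 3, 5, 15, 1, 14, 0, 6, 11, 12, 13, 9, 10]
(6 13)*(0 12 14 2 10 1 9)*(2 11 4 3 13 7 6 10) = (0 12 14 11 4 3 13 10 1 9)(6 7) = [12, 9, 2, 13, 3, 5, 7, 6, 8, 0, 1, 4, 14, 10, 11]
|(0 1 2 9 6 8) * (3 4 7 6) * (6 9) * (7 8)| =|(0 1 2 6 7 9 3 4 8)| =9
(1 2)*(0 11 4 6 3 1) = [11, 2, 0, 1, 6, 5, 3, 7, 8, 9, 10, 4] = (0 11 4 6 3 1 2)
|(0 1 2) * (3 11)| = |(0 1 2)(3 11)| = 6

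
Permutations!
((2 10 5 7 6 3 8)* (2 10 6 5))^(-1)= (2 10 8 3 6)(5 7)= [0, 1, 10, 6, 4, 7, 2, 5, 3, 9, 8]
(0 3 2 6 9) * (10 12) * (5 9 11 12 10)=[3, 1, 6, 2, 4, 9, 11, 7, 8, 0, 10, 12, 5]=(0 3 2 6 11 12 5 9)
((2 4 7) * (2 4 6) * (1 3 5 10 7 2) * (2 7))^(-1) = (1 6 2 10 5 3)(4 7) = [0, 6, 10, 1, 7, 3, 2, 4, 8, 9, 5]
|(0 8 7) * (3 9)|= |(0 8 7)(3 9)|= 6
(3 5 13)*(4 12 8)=(3 5 13)(4 12 8)=[0, 1, 2, 5, 12, 13, 6, 7, 4, 9, 10, 11, 8, 3]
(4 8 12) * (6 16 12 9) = (4 8 9 6 16 12) = [0, 1, 2, 3, 8, 5, 16, 7, 9, 6, 10, 11, 4, 13, 14, 15, 12]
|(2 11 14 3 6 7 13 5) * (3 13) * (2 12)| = 6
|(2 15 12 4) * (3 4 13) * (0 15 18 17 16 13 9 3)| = 11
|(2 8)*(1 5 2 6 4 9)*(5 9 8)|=|(1 9)(2 5)(4 8 6)|=6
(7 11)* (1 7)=(1 7 11)=[0, 7, 2, 3, 4, 5, 6, 11, 8, 9, 10, 1]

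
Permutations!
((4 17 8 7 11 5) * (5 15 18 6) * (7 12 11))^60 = (4 18 12)(5 15 8)(6 11 17) = [0, 1, 2, 3, 18, 15, 11, 7, 5, 9, 10, 17, 4, 13, 14, 8, 16, 6, 12]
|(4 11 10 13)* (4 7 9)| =|(4 11 10 13 7 9)| =6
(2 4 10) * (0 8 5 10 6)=[8, 1, 4, 3, 6, 10, 0, 7, 5, 9, 2]=(0 8 5 10 2 4 6)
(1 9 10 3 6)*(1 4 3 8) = (1 9 10 8)(3 6 4) = [0, 9, 2, 6, 3, 5, 4, 7, 1, 10, 8]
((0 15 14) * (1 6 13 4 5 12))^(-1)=[14, 12, 2, 3, 13, 4, 1, 7, 8, 9, 10, 11, 5, 6, 15, 0]=(0 14 15)(1 12 5 4 13 6)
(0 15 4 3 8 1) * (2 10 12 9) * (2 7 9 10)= (0 15 4 3 8 1)(7 9)(10 12)= [15, 0, 2, 8, 3, 5, 6, 9, 1, 7, 12, 11, 10, 13, 14, 4]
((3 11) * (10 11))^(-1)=(3 11 10)=[0, 1, 2, 11, 4, 5, 6, 7, 8, 9, 3, 10]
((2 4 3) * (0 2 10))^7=[4, 1, 3, 0, 10, 5, 6, 7, 8, 9, 2]=(0 4 10 2 3)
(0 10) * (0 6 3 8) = (0 10 6 3 8) = [10, 1, 2, 8, 4, 5, 3, 7, 0, 9, 6]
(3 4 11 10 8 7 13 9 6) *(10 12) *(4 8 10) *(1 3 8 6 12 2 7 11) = (1 3 6 8 11 2 7 13 9 12 4) = [0, 3, 7, 6, 1, 5, 8, 13, 11, 12, 10, 2, 4, 9]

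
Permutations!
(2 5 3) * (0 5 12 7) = (0 5 3 2 12 7) = [5, 1, 12, 2, 4, 3, 6, 0, 8, 9, 10, 11, 7]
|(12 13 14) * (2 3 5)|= |(2 3 5)(12 13 14)|= 3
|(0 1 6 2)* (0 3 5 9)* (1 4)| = |(0 4 1 6 2 3 5 9)| = 8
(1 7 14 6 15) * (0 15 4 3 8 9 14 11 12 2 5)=(0 15 1 7 11 12 2 5)(3 8 9 14 6 4)=[15, 7, 5, 8, 3, 0, 4, 11, 9, 14, 10, 12, 2, 13, 6, 1]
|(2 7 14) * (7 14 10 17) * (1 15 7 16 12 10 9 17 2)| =|(1 15 7 9 17 16 12 10 2 14)| =10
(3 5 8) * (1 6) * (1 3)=(1 6 3 5 8)=[0, 6, 2, 5, 4, 8, 3, 7, 1]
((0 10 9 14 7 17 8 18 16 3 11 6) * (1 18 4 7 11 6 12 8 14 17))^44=(0 6 3 16 18 1 7 4 8 12 11 14 17 9 10)=[6, 7, 2, 16, 8, 5, 3, 4, 12, 10, 0, 14, 11, 13, 17, 15, 18, 9, 1]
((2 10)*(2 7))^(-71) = (2 10 7) = [0, 1, 10, 3, 4, 5, 6, 2, 8, 9, 7]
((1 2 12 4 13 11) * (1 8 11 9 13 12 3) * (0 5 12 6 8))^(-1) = (0 11 8 6 4 12 5)(1 3 2)(9 13) = [11, 3, 1, 2, 12, 0, 4, 7, 6, 13, 10, 8, 5, 9]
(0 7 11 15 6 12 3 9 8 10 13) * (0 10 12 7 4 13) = (0 4 13 10)(3 9 8 12)(6 7 11 15) = [4, 1, 2, 9, 13, 5, 7, 11, 12, 8, 0, 15, 3, 10, 14, 6]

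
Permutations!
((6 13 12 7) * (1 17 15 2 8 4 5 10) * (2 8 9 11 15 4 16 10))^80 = (1 5 11 16 17 2 15 10 4 9 8) = [0, 5, 15, 3, 9, 11, 6, 7, 1, 8, 4, 16, 12, 13, 14, 10, 17, 2]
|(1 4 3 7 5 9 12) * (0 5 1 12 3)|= 7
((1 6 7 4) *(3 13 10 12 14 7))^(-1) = (1 4 7 14 12 10 13 3 6) = [0, 4, 2, 6, 7, 5, 1, 14, 8, 9, 13, 11, 10, 3, 12]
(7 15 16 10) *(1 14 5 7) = (1 14 5 7 15 16 10) = [0, 14, 2, 3, 4, 7, 6, 15, 8, 9, 1, 11, 12, 13, 5, 16, 10]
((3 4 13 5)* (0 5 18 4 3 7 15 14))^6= (18)(0 5 7 15 14)= [5, 1, 2, 3, 4, 7, 6, 15, 8, 9, 10, 11, 12, 13, 0, 14, 16, 17, 18]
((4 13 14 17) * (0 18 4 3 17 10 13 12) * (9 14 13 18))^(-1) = (0 12 4 18 10 14 9)(3 17) = [12, 1, 2, 17, 18, 5, 6, 7, 8, 0, 14, 11, 4, 13, 9, 15, 16, 3, 10]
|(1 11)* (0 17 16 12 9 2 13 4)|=8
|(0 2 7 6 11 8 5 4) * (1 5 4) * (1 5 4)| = 8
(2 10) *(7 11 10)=(2 7 11 10)=[0, 1, 7, 3, 4, 5, 6, 11, 8, 9, 2, 10]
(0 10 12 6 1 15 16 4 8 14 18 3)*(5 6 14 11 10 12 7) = [12, 15, 2, 0, 8, 6, 1, 5, 11, 9, 7, 10, 14, 13, 18, 16, 4, 17, 3] = (0 12 14 18 3)(1 15 16 4 8 11 10 7 5 6)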